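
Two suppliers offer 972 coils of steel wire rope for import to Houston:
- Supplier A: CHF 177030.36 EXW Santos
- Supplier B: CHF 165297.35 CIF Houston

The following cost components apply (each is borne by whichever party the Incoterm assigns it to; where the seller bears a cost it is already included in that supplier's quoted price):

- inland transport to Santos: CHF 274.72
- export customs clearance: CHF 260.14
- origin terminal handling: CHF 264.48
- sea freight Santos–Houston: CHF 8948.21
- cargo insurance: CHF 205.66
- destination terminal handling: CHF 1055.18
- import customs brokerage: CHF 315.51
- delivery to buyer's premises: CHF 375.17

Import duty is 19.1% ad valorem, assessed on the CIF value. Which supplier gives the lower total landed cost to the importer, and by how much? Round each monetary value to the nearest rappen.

Supplier A (EXW):
CIF value = EXW price + inland to port + export clearance + origin terminal + freight + insurance = 177030.36 + 274.72 + 260.14 + 264.48 + 8948.21 + 205.66 = 186983.57
Import duty = 186983.57 × 19.1% = 35713.86
Buyer bears (A): 274.72 + 260.14 + 264.48 + 8948.21 + 205.66 + 1055.18 + 315.51 + 375.17 = 11699.07
Landed cost (A) = invoice 177030.36 + 11699.07 + duty 35713.86 = 224443.29
Supplier B (CIF):
The CIF price already equals the CIF value: 165297.35
Import duty = 165297.35 × 19.1% = 31571.79
Buyer bears (B): 1055.18 + 315.51 + 375.17 = 1745.86
Landed cost (B) = invoice 165297.35 + 1745.86 + duty 31571.79 = 198615.00
Difference = |224443.29 − 198615.00| = 25828.29

Supplier B is cheaper by CHF 25828.29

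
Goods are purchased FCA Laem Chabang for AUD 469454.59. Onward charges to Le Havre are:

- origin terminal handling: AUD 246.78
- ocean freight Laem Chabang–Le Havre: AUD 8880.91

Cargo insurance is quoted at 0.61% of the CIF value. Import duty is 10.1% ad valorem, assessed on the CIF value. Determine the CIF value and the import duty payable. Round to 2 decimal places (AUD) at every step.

CIF value: AUD 481519.55; import duty: AUD 48633.47

Let C be the CIF value. C = FCA price + pre-shipment costs + freight + 0.61% × C
C − 0.61% × C = 469454.59 + 246.78 + 8880.91
0.9939 × C = 478582.28
C = 478582.28 / 0.9939 = 481519.55
Insurance premium = 0.61% × 481519.55 = 2937.27
Import duty = 481519.55 × 10.1% = 48633.47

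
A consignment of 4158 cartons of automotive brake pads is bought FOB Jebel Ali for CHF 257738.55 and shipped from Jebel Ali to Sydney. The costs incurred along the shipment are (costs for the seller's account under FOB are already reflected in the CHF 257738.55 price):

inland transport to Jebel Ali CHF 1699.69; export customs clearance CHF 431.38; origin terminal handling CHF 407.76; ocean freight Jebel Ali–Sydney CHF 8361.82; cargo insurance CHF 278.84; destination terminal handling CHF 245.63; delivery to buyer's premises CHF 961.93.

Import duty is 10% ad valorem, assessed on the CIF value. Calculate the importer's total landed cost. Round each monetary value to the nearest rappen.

Total landed cost: CHF 294224.69

FOB: the seller bears costs until goods are on board at the origin port; the buyer bears freight, insurance and all costs thereafter.
Already in the invoice (seller's account under FOB): inland to port, export clearance, origin terminal — exclude.
CIF value = FOB price + freight + insurance = 257738.55 + 8361.82 + 278.84 = 266379.21
Import duty = 266379.21 × 10% = 26637.92
Buyer bears: freight 8361.82 + insurance 278.84 + destination terminal 245.63 + delivery 961.93 + duty 26637.92 = 36486.14
Landed cost = invoice 257738.55 + 36486.14 = 294224.69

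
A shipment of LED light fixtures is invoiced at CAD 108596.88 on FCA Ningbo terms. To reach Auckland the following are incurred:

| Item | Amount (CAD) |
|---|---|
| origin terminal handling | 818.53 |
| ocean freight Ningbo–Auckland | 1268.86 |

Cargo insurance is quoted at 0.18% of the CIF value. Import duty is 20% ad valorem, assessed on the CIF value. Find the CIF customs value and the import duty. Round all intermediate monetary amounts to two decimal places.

Let C be the CIF value. C = FCA price + pre-shipment costs + freight + 0.18% × C
C − 0.18% × C = 108596.88 + 818.53 + 1268.86
0.9982 × C = 110684.27
C = 110684.27 / 0.9982 = 110883.86
Insurance premium = 0.18% × 110883.86 = 199.59
Import duty = 110883.86 × 20% = 22176.77

CIF value: CAD 110883.86; import duty: CAD 22176.77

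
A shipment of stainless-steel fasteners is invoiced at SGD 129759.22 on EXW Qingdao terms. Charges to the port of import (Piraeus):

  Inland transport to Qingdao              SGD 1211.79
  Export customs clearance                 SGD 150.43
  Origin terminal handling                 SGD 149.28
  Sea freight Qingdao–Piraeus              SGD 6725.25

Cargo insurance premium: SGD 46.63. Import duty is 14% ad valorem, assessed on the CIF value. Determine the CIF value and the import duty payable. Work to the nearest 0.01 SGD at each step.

CIF = EXW price + pre-shipment costs + freight + insurance
CIF = 129759.22 + 1211.79 + 150.43 + 149.28 + 6725.25 + 46.63 = 138042.60
Import duty = 138042.60 × 14% = 19325.96

CIF value: SGD 138042.60; import duty: SGD 19325.96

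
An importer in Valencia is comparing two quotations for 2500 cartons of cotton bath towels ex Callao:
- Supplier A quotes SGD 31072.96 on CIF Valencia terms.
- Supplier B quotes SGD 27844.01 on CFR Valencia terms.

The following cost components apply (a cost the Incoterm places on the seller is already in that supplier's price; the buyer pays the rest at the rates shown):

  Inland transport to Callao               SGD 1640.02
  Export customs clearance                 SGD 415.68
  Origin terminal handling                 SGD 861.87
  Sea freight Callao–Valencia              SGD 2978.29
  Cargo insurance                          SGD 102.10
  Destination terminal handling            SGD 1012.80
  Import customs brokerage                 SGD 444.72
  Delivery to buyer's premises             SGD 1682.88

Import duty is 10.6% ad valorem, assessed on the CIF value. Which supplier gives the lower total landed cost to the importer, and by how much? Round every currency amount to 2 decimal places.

Supplier A (CIF):
The CIF price already equals the CIF value: 31072.96
Import duty = 31072.96 × 10.6% = 3293.73
Buyer bears (A): 1012.80 + 444.72 + 1682.88 = 3140.40
Landed cost (A) = invoice 31072.96 + 3140.40 + duty 3293.73 = 37507.09
Supplier B (CFR):
CIF value = CFR price + insurance = 27844.01 + 102.10 = 27946.11
Import duty = 27946.11 × 10.6% = 2962.29
Buyer bears (B): 102.10 + 1012.80 + 444.72 + 1682.88 = 3242.50
Landed cost (B) = invoice 27844.01 + 3242.50 + duty 2962.29 = 34048.80
Difference = |37507.09 − 34048.80| = 3458.29

Supplier B is cheaper by SGD 3458.29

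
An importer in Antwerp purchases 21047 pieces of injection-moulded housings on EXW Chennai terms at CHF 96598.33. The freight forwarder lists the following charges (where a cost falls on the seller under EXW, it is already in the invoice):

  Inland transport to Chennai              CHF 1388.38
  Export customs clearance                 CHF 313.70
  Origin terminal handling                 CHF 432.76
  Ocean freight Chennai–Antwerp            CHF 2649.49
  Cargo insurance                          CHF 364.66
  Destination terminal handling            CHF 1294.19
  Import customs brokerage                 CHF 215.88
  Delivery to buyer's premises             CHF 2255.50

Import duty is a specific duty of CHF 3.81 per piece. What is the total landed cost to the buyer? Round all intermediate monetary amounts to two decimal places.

EXW: the seller makes goods available at their premises; the buyer bears all onward costs.
CIF value = EXW price + inland to port + export clearance + origin terminal + freight + insurance = 96598.33 + 1388.38 + 313.70 + 432.76 + 2649.49 + 364.66 = 101747.32
Import duty = 21047 × 3.81 = 80189.07
Buyer bears: inland to port 1388.38 + export clearance 313.70 + origin terminal 432.76 + freight 2649.49 + insurance 364.66 + destination terminal 1294.19 + brokerage 215.88 + delivery 2255.50 + duty 80189.07 = 89103.63
Landed cost = invoice 96598.33 + 89103.63 = 185701.96

Total landed cost: CHF 185701.96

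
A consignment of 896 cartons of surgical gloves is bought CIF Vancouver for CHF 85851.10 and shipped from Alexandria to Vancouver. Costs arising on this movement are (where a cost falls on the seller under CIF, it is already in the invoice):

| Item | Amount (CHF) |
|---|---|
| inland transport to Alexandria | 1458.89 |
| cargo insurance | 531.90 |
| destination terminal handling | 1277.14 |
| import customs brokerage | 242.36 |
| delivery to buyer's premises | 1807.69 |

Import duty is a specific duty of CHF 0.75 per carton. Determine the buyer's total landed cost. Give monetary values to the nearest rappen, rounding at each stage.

Total landed cost: CHF 89850.29

CIF: the seller pays costs through ocean freight and marine insurance to the destination port.
Already in the invoice (seller's account under CIF): inland to port, insurance — exclude.
The CIF price already equals the CIF value: 85851.10
Import duty = 896 × 0.75 = 672.00
Buyer bears: destination terminal 1277.14 + brokerage 242.36 + delivery 1807.69 + duty 672.00 = 3999.19
Landed cost = invoice 85851.10 + 3999.19 = 89850.29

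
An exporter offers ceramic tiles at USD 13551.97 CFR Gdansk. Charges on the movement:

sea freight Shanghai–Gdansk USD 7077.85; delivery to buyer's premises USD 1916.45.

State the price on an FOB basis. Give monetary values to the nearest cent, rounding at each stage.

FOB price: USD 6474.12

Not relevant to the conversion: delivery — on the buyer under both terms; not part of either seller's price.
From CFR to FOB, the seller no longer bears: freight.
FOB price = 13551.97 − 7077.85 = 6474.12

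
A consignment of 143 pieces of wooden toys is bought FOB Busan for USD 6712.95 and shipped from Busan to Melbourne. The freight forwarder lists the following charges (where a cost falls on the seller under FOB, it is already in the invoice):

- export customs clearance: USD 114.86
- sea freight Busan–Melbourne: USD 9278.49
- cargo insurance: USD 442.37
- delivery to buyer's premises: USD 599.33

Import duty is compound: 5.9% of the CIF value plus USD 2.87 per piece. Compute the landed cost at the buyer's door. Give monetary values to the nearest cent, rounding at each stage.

Total landed cost: USD 18413.14

FOB: the seller bears costs until goods are on board at the origin port; the buyer bears freight, insurance and all costs thereafter.
Already in the invoice (seller's account under FOB): export clearance — exclude.
CIF value = FOB price + freight + insurance = 6712.95 + 9278.49 + 442.37 = 16433.81
Ad valorem component: 16433.81 × 5.9% = 969.59
Specific component: 143 × 2.87 = 410.41
Import duty = 969.59 + 410.41 = 1380.00
Buyer bears: freight 9278.49 + insurance 442.37 + delivery 599.33 + duty 1380.00 = 11700.19
Landed cost = invoice 6712.95 + 11700.19 = 18413.14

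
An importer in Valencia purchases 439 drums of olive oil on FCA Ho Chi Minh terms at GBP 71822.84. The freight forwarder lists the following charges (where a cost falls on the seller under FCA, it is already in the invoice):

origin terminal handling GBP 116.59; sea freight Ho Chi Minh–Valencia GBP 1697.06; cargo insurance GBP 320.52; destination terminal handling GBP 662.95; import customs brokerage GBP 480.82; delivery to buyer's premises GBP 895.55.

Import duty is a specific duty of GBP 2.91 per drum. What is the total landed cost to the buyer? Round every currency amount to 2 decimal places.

Total landed cost: GBP 77273.82

FCA: the seller delivers export-cleared goods to the carrier; the buyer bears costs from that point.
CIF value = FCA price + origin terminal + freight + insurance = 71822.84 + 116.59 + 1697.06 + 320.52 = 73957.01
Import duty = 439 × 2.91 = 1277.49
Buyer bears: origin terminal 116.59 + freight 1697.06 + insurance 320.52 + destination terminal 662.95 + brokerage 480.82 + delivery 895.55 + duty 1277.49 = 5450.98
Landed cost = invoice 71822.84 + 5450.98 = 77273.82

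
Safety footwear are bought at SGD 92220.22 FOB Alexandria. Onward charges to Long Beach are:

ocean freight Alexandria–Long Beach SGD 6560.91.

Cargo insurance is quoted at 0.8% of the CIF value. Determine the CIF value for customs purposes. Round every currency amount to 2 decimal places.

Let C be the CIF value. C = FOB price + freight + 0.8% × C
C − 0.8% × C = 92220.22 + 6560.91
0.992 × C = 98781.13
C = 98781.13 / 0.992 = 99577.75
Insurance premium = 0.8% × 99577.75 = 796.62

CIF value: SGD 99577.75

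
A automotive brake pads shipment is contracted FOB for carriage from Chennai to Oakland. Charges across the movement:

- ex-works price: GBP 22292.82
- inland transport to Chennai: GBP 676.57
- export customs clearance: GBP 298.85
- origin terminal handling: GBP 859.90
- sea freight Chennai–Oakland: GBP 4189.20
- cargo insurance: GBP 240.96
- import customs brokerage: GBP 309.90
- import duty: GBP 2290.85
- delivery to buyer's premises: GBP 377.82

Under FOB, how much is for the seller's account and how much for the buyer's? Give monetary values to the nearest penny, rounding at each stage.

FOB: the seller bears costs until goods are on board at the origin port; the buyer bears freight, insurance and all costs thereafter.
Seller's account: goods 22292.82 + inland to port 676.57 + export clearance 298.85 + origin terminal 859.90 = 24128.14
Buyer's account: freight 4189.20 + insurance 240.96 + brokerage 309.90 + duty 2290.85 + delivery 377.82 = 7408.73

Seller: GBP 24128.14; buyer: GBP 7408.73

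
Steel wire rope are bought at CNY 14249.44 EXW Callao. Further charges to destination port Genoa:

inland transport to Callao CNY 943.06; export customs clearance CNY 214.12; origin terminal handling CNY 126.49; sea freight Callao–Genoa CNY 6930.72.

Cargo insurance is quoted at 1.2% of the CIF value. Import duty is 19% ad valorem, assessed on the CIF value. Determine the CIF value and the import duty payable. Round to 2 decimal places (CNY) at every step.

Let C be the CIF value. C = EXW price + pre-shipment costs + freight + 1.2% × C
C − 1.2% × C = 14249.44 + 943.06 + 214.12 + 126.49 + 6930.72
0.988 × C = 22463.83
C = 22463.83 / 0.988 = 22736.67
Insurance premium = 1.2% × 22736.67 = 272.84
Import duty = 22736.67 × 19% = 4319.97

CIF value: CNY 22736.67; import duty: CNY 4319.97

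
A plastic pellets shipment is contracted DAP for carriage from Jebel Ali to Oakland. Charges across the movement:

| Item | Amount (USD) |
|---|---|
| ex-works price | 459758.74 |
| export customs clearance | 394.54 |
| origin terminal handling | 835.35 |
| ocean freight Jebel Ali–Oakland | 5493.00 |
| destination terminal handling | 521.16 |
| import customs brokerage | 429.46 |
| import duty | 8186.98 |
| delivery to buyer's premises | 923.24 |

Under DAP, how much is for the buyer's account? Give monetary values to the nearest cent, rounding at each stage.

DAP: the seller bears all costs to the named destination except import duty and clearance.
Seller's account: goods 459758.74 + export clearance 394.54 + origin terminal 835.35 + freight 5493.00 + destination terminal 521.16 + delivery 923.24 = 467926.03
Buyer's account: brokerage 429.46 + duty 8186.98 = 8616.44

Buyer's account: USD 8616.44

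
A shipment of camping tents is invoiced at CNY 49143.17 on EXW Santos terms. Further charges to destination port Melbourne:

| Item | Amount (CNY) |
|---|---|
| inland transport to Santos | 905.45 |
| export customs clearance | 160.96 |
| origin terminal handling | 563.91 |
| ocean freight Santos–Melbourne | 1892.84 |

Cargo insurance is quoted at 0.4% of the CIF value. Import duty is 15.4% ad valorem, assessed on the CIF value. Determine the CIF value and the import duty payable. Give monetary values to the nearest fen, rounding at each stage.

Let C be the CIF value. C = EXW price + pre-shipment costs + freight + 0.4% × C
C − 0.4% × C = 49143.17 + 905.45 + 160.96 + 563.91 + 1892.84
0.996 × C = 52666.33
C = 52666.33 / 0.996 = 52877.84
Insurance premium = 0.4% × 52877.84 = 211.51
Import duty = 52877.84 × 15.4% = 8143.19

CIF value: CNY 52877.84; import duty: CNY 8143.19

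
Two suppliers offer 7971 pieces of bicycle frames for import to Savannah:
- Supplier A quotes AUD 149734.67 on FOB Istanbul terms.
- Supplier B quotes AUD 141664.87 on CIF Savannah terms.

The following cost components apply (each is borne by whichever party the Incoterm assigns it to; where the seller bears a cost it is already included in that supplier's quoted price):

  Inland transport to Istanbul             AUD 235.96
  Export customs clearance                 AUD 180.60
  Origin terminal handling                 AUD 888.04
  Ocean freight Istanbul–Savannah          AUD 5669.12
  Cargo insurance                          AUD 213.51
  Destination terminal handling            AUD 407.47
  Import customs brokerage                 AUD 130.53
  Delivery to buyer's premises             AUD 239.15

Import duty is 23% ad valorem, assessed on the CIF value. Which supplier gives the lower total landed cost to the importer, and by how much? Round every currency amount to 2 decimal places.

Supplier B is cheaper by AUD 17161.49

Supplier A (FOB):
CIF value = FOB price + freight + insurance = 149734.67 + 5669.12 + 213.51 = 155617.30
Import duty = 155617.30 × 23% = 35791.98
Buyer bears (A): 5669.12 + 213.51 + 407.47 + 130.53 + 239.15 = 6659.78
Landed cost (A) = invoice 149734.67 + 6659.78 + duty 35791.98 = 192186.43
Supplier B (CIF):
The CIF price already equals the CIF value: 141664.87
Import duty = 141664.87 × 23% = 32582.92
Buyer bears (B): 407.47 + 130.53 + 239.15 = 777.15
Landed cost (B) = invoice 141664.87 + 777.15 + duty 32582.92 = 175024.94
Difference = |192186.43 − 175024.94| = 17161.49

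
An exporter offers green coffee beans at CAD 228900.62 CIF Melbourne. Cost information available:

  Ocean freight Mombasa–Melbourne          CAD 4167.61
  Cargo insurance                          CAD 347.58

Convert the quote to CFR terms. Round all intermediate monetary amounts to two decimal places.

Not relevant to the conversion: freight — on the seller under both CIF and CFR; already in the CIF price and stays in the CFR price.
From CIF to CFR, the seller no longer bears: insurance.
CFR price = 228900.62 − 347.58 = 228553.04

CFR price: CAD 228553.04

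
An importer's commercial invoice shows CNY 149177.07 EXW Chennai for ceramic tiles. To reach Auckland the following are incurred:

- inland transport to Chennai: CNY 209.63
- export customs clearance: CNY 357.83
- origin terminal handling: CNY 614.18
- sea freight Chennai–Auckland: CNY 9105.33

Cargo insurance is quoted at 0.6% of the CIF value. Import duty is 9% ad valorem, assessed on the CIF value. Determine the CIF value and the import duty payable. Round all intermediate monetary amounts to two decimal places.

CIF value: CNY 160426.60; import duty: CNY 14438.39

Let C be the CIF value. C = EXW price + pre-shipment costs + freight + 0.6% × C
C − 0.6% × C = 149177.07 + 209.63 + 357.83 + 614.18 + 9105.33
0.994 × C = 159464.04
C = 159464.04 / 0.994 = 160426.60
Insurance premium = 0.6% × 160426.60 = 962.56
Import duty = 160426.60 × 9% = 14438.39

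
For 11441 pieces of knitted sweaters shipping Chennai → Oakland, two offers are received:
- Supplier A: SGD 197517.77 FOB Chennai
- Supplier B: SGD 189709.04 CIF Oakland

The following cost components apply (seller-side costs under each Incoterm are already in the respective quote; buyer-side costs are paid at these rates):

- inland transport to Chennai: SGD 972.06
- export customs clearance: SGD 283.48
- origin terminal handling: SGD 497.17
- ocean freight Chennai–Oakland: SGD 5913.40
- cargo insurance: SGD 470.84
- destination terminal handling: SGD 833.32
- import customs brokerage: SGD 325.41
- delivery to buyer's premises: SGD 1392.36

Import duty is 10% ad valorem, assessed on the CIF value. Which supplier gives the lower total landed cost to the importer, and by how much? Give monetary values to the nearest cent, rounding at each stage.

Supplier A (FOB):
CIF value = FOB price + freight + insurance = 197517.77 + 5913.40 + 470.84 = 203902.01
Import duty = 203902.01 × 10% = 20390.20
Buyer bears (A): 5913.40 + 470.84 + 833.32 + 325.41 + 1392.36 = 8935.33
Landed cost (A) = invoice 197517.77 + 8935.33 + duty 20390.20 = 226843.30
Supplier B (CIF):
The CIF price already equals the CIF value: 189709.04
Import duty = 189709.04 × 10% = 18970.90
Buyer bears (B): 833.32 + 325.41 + 1392.36 = 2551.09
Landed cost (B) = invoice 189709.04 + 2551.09 + duty 18970.90 = 211231.03
Difference = |226843.30 − 211231.03| = 15612.27

Supplier B is cheaper by SGD 15612.27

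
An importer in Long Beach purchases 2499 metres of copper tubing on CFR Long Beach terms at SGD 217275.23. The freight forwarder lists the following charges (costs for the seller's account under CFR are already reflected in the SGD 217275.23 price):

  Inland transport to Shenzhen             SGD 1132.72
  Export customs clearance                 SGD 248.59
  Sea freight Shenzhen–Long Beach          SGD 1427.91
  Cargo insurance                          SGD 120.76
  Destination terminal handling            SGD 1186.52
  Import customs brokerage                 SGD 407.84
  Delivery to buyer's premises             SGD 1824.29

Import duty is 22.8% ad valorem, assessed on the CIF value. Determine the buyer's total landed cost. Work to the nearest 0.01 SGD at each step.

CFR: the seller pays costs through ocean freight to the destination port, but not insurance.
Already in the invoice (seller's account under CFR): inland to port, export clearance, freight — exclude.
CIF value = CFR price + insurance = 217275.23 + 120.76 = 217395.99
Import duty = 217395.99 × 22.8% = 49566.29
Buyer bears: insurance 120.76 + destination terminal 1186.52 + brokerage 407.84 + delivery 1824.29 + duty 49566.29 = 53105.70
Landed cost = invoice 217275.23 + 53105.70 = 270380.93

Total landed cost: SGD 270380.93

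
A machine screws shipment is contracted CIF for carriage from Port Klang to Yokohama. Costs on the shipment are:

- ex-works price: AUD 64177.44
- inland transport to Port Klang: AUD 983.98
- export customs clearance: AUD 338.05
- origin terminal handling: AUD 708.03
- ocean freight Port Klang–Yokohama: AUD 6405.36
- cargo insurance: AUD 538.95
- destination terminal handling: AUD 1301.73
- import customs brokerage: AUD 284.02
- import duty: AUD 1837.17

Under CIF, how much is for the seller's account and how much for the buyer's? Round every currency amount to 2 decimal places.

Seller: AUD 73151.81; buyer: AUD 3422.92

CIF: the seller pays costs through ocean freight and marine insurance to the destination port.
Seller's account: goods 64177.44 + inland to port 983.98 + export clearance 338.05 + origin terminal 708.03 + freight 6405.36 + insurance 538.95 = 73151.81
Buyer's account: destination terminal 1301.73 + brokerage 284.02 + duty 1837.17 = 3422.92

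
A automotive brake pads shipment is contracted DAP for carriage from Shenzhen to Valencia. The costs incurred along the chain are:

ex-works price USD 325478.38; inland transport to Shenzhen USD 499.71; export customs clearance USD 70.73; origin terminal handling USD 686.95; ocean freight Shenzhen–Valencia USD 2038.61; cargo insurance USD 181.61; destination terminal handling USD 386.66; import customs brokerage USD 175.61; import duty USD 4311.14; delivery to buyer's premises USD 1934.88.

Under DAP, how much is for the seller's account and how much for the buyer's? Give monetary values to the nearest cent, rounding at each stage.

DAP: the seller bears all costs to the named destination except import duty and clearance.
Seller's account: goods 325478.38 + inland to port 499.71 + export clearance 70.73 + origin terminal 686.95 + freight 2038.61 + insurance 181.61 + destination terminal 386.66 + delivery 1934.88 = 331277.53
Buyer's account: brokerage 175.61 + duty 4311.14 = 4486.75

Seller: USD 331277.53; buyer: USD 4486.75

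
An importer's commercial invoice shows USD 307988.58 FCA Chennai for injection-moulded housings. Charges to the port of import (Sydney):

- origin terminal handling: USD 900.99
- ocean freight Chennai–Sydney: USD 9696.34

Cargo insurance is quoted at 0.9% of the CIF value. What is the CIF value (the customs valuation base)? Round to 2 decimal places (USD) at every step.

CIF value: USD 321479.22

Let C be the CIF value. C = FCA price + pre-shipment costs + freight + 0.9% × C
C − 0.9% × C = 307988.58 + 900.99 + 9696.34
0.991 × C = 318585.91
C = 318585.91 / 0.991 = 321479.22
Insurance premium = 0.9% × 321479.22 = 2893.31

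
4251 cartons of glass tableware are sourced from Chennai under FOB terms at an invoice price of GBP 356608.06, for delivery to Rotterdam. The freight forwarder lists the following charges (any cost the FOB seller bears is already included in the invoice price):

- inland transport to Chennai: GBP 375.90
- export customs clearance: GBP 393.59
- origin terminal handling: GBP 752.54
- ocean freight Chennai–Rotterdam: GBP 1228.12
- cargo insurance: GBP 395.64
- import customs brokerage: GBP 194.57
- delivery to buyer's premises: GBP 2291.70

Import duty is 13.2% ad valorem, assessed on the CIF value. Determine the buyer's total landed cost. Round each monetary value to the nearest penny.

Total landed cost: GBP 408004.69

FOB: the seller bears costs until goods are on board at the origin port; the buyer bears freight, insurance and all costs thereafter.
Already in the invoice (seller's account under FOB): inland to port, export clearance, origin terminal — exclude.
CIF value = FOB price + freight + insurance = 356608.06 + 1228.12 + 395.64 = 358231.82
Import duty = 358231.82 × 13.2% = 47286.60
Buyer bears: freight 1228.12 + insurance 395.64 + brokerage 194.57 + delivery 2291.70 + duty 47286.60 = 51396.63
Landed cost = invoice 356608.06 + 51396.63 = 408004.69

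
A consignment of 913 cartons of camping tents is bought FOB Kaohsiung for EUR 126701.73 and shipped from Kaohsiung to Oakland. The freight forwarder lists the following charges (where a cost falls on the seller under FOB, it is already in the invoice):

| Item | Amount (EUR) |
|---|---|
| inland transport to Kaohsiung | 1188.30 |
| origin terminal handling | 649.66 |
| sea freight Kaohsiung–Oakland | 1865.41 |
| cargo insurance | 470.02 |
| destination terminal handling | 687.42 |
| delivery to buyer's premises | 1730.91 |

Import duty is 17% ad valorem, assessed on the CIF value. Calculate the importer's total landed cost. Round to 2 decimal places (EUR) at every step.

Total landed cost: EUR 153391.81

FOB: the seller bears costs until goods are on board at the origin port; the buyer bears freight, insurance and all costs thereafter.
Already in the invoice (seller's account under FOB): inland to port, origin terminal — exclude.
CIF value = FOB price + freight + insurance = 126701.73 + 1865.41 + 470.02 = 129037.16
Import duty = 129037.16 × 17% = 21936.32
Buyer bears: freight 1865.41 + insurance 470.02 + destination terminal 687.42 + delivery 1730.91 + duty 21936.32 = 26690.08
Landed cost = invoice 126701.73 + 26690.08 = 153391.81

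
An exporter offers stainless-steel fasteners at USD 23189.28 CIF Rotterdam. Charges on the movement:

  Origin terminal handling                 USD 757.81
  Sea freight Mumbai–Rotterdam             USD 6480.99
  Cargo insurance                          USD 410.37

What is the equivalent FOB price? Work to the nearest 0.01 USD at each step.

Not relevant to the conversion: origin terminal — on the seller under both CIF and FOB; already in the CIF price and stays in the FOB price.
From CIF to FOB, the seller no longer bears: freight, insurance.
FOB price = 23189.28 − 6480.99 − 410.37 = 16297.92

FOB price: USD 16297.92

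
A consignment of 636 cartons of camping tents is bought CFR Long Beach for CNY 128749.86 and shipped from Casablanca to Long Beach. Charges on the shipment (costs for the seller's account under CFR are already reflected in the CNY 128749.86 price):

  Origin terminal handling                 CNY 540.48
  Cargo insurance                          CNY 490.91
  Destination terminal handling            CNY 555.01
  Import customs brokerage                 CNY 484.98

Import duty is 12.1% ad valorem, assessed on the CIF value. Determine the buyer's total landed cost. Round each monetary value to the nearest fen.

CFR: the seller pays costs through ocean freight to the destination port, but not insurance.
Already in the invoice (seller's account under CFR): origin terminal — exclude.
CIF value = CFR price + insurance = 128749.86 + 490.91 = 129240.77
Import duty = 129240.77 × 12.1% = 15638.13
Buyer bears: insurance 490.91 + destination terminal 555.01 + brokerage 484.98 + duty 15638.13 = 17169.03
Landed cost = invoice 128749.86 + 17169.03 = 145918.89

Total landed cost: CNY 145918.89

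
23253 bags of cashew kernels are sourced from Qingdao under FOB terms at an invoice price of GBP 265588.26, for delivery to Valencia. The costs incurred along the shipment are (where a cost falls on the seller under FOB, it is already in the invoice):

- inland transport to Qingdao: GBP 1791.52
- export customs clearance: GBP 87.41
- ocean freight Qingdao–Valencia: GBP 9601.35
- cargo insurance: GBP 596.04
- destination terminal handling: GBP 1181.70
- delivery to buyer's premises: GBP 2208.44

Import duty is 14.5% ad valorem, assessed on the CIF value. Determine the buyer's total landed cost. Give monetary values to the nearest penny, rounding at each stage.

FOB: the seller bears costs until goods are on board at the origin port; the buyer bears freight, insurance and all costs thereafter.
Already in the invoice (seller's account under FOB): inland to port, export clearance — exclude.
CIF value = FOB price + freight + insurance = 265588.26 + 9601.35 + 596.04 = 275785.65
Import duty = 275785.65 × 14.5% = 39988.92
Buyer bears: freight 9601.35 + insurance 596.04 + destination terminal 1181.70 + delivery 2208.44 + duty 39988.92 = 53576.45
Landed cost = invoice 265588.26 + 53576.45 = 319164.71

Total landed cost: GBP 319164.71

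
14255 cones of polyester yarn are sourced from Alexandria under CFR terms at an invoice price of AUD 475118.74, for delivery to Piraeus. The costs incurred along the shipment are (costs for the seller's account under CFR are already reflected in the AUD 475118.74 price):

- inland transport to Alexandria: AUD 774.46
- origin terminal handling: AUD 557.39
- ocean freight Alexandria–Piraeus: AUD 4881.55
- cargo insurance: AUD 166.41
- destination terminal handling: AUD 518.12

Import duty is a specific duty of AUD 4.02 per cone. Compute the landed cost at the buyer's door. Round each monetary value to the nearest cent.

CFR: the seller pays costs through ocean freight to the destination port, but not insurance.
Already in the invoice (seller's account under CFR): inland to port, origin terminal, freight — exclude.
CIF value = CFR price + insurance = 475118.74 + 166.41 = 475285.15
Import duty = 14255 × 4.02 = 57305.10
Buyer bears: insurance 166.41 + destination terminal 518.12 + duty 57305.10 = 57989.63
Landed cost = invoice 475118.74 + 57989.63 = 533108.37

Total landed cost: AUD 533108.37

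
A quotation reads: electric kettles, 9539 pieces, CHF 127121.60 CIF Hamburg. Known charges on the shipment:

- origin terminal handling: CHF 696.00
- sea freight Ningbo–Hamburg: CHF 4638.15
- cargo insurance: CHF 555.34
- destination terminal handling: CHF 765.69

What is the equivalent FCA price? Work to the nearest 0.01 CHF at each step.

Not relevant to the conversion: destination terminal — on the buyer under both terms; not part of either seller's price.
From CIF to FCA, the seller no longer bears: origin terminal, freight, insurance.
FCA price = 127121.60 − 696.00 − 4638.15 − 555.34 = 121232.11

FCA price: CHF 121232.11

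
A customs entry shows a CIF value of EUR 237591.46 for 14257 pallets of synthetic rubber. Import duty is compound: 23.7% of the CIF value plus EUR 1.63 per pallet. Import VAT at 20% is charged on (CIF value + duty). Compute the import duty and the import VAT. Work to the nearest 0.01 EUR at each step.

Import duty: EUR 79548.09; import VAT: EUR 63427.91

Ad valorem component: 237591.46 × 23.7% = 56309.18
Specific component: 14257 × 1.63 = 23238.91
Import duty = 56309.18 + 23238.91 = 79548.09
VAT base = CIF + duty = 237591.46 + 79548.09 = 317139.55
Import VAT = 317139.55 × 20% = 63427.91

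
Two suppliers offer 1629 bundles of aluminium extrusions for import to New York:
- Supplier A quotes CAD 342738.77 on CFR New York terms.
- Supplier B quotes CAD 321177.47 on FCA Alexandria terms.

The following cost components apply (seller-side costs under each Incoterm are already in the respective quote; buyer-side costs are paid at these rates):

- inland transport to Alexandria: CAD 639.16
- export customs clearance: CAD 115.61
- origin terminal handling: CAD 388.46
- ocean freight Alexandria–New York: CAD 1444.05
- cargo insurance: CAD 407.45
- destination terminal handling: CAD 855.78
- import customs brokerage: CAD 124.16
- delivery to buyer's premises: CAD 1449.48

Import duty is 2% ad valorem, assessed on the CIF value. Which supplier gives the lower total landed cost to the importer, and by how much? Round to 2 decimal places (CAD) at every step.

Supplier B is cheaper by CAD 20123.36

Supplier A (CFR):
CIF value = CFR price + insurance = 342738.77 + 407.45 = 343146.22
Import duty = 343146.22 × 2% = 6862.92
Buyer bears (A): 407.45 + 855.78 + 124.16 + 1449.48 = 2836.87
Landed cost (A) = invoice 342738.77 + 2836.87 + duty 6862.92 = 352438.56
Supplier B (FCA):
CIF value = FCA price + origin terminal + freight + insurance = 321177.47 + 388.46 + 1444.05 + 407.45 = 323417.43
Import duty = 323417.43 × 2% = 6468.35
Buyer bears (B): 388.46 + 1444.05 + 407.45 + 855.78 + 124.16 + 1449.48 = 4669.38
Landed cost (B) = invoice 321177.47 + 4669.38 + duty 6468.35 = 332315.20
Difference = |352438.56 − 332315.20| = 20123.36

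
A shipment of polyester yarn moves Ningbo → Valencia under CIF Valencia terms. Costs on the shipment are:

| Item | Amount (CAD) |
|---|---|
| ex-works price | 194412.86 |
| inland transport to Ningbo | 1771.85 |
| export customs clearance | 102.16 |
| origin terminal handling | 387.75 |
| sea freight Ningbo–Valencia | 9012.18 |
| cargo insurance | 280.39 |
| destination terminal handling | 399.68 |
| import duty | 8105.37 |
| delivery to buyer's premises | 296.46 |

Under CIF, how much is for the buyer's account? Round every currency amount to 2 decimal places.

Buyer's account: CAD 8801.51

CIF: the seller pays costs through ocean freight and marine insurance to the destination port.
Seller's account: goods 194412.86 + inland to port 1771.85 + export clearance 102.16 + origin terminal 387.75 + freight 9012.18 + insurance 280.39 = 205967.19
Buyer's account: destination terminal 399.68 + duty 8105.37 + delivery 296.46 = 8801.51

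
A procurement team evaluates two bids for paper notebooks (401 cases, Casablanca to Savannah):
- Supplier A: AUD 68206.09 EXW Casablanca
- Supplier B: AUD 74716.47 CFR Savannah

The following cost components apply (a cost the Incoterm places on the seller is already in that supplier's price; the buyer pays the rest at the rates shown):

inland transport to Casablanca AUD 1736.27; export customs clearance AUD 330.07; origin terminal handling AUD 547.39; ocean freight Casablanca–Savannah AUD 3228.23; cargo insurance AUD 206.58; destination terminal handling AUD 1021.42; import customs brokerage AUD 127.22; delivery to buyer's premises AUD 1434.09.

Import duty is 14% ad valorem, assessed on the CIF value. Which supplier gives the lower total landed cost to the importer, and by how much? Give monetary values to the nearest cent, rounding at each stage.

Supplier A (EXW):
CIF value = EXW price + inland to port + export clearance + origin terminal + freight + insurance = 68206.09 + 1736.27 + 330.07 + 547.39 + 3228.23 + 206.58 = 74254.63
Import duty = 74254.63 × 14% = 10395.65
Buyer bears (A): 1736.27 + 330.07 + 547.39 + 3228.23 + 206.58 + 1021.42 + 127.22 + 1434.09 = 8631.27
Landed cost (A) = invoice 68206.09 + 8631.27 + duty 10395.65 = 87233.01
Supplier B (CFR):
CIF value = CFR price + insurance = 74716.47 + 206.58 = 74923.05
Import duty = 74923.05 × 14% = 10489.23
Buyer bears (B): 206.58 + 1021.42 + 127.22 + 1434.09 = 2789.31
Landed cost (B) = invoice 74716.47 + 2789.31 + duty 10489.23 = 87995.01
Difference = |87233.01 − 87995.01| = 762.00

Supplier A is cheaper by AUD 762.00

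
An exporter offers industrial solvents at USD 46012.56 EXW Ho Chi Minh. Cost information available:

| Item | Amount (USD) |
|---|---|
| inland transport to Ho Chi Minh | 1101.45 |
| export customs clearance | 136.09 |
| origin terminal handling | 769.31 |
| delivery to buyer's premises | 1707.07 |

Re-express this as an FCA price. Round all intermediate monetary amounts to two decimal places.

Not relevant to the conversion: delivery, origin terminal — on the buyer under both terms; not part of either seller's price.
From EXW to FCA, the seller additionally bears: inland to port, export clearance.
FCA price = 46012.56 + 1101.45 + 136.09 = 47250.10

FCA price: USD 47250.10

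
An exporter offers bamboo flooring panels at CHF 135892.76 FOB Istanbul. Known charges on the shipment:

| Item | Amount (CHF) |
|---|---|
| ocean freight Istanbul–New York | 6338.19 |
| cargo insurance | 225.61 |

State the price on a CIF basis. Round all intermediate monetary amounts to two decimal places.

CIF price: CHF 142456.56

From FOB to CIF, the seller additionally bears: freight, insurance.
CIF price = 135892.76 + 6338.19 + 225.61 = 142456.56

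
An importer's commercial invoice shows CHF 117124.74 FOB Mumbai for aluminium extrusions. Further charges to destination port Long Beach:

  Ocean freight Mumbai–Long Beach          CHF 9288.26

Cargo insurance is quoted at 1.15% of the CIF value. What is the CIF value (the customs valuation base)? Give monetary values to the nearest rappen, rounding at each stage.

Let C be the CIF value. C = FOB price + freight + 1.15% × C
C − 1.15% × C = 117124.74 + 9288.26
0.9885 × C = 126413.00
C = 126413.00 / 0.9885 = 127883.66
Insurance premium = 1.15% × 127883.66 = 1470.66

CIF value: CHF 127883.66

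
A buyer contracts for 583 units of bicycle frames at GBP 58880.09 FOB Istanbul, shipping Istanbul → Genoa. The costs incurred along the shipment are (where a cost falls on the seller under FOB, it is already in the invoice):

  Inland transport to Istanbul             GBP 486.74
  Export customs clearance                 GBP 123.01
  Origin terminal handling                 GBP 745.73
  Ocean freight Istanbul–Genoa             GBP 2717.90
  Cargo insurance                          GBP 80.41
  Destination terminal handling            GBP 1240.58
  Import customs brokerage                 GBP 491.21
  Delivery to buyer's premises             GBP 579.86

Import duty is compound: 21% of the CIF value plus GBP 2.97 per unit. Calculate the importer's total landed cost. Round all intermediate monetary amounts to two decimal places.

Total landed cost: GBP 78674.02

FOB: the seller bears costs until goods are on board at the origin port; the buyer bears freight, insurance and all costs thereafter.
Already in the invoice (seller's account under FOB): inland to port, export clearance, origin terminal — exclude.
CIF value = FOB price + freight + insurance = 58880.09 + 2717.90 + 80.41 = 61678.40
Ad valorem component: 61678.40 × 21% = 12952.46
Specific component: 583 × 2.97 = 1731.51
Import duty = 12952.46 + 1731.51 = 14683.97
Buyer bears: freight 2717.90 + insurance 80.41 + destination terminal 1240.58 + brokerage 491.21 + delivery 579.86 + duty 14683.97 = 19793.93
Landed cost = invoice 58880.09 + 19793.93 = 78674.02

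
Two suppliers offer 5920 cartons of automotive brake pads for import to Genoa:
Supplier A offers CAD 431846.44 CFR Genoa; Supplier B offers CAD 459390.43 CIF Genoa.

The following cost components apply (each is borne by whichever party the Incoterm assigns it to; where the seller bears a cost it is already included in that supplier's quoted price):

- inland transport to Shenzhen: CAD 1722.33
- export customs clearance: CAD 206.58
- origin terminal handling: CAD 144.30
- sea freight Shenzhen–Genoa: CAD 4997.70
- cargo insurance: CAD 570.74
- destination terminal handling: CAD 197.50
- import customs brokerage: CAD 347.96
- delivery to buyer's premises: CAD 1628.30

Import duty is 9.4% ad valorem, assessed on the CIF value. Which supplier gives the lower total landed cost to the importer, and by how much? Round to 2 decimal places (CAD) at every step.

Supplier A (CFR):
CIF value = CFR price + insurance = 431846.44 + 570.74 = 432417.18
Import duty = 432417.18 × 9.4% = 40647.21
Buyer bears (A): 570.74 + 197.50 + 347.96 + 1628.30 = 2744.50
Landed cost (A) = invoice 431846.44 + 2744.50 + duty 40647.21 = 475238.15
Supplier B (CIF):
The CIF price already equals the CIF value: 459390.43
Import duty = 459390.43 × 9.4% = 43182.70
Buyer bears (B): 197.50 + 347.96 + 1628.30 = 2173.76
Landed cost (B) = invoice 459390.43 + 2173.76 + duty 43182.70 = 504746.89
Difference = |475238.15 − 504746.89| = 29508.74

Supplier A is cheaper by CAD 29508.74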